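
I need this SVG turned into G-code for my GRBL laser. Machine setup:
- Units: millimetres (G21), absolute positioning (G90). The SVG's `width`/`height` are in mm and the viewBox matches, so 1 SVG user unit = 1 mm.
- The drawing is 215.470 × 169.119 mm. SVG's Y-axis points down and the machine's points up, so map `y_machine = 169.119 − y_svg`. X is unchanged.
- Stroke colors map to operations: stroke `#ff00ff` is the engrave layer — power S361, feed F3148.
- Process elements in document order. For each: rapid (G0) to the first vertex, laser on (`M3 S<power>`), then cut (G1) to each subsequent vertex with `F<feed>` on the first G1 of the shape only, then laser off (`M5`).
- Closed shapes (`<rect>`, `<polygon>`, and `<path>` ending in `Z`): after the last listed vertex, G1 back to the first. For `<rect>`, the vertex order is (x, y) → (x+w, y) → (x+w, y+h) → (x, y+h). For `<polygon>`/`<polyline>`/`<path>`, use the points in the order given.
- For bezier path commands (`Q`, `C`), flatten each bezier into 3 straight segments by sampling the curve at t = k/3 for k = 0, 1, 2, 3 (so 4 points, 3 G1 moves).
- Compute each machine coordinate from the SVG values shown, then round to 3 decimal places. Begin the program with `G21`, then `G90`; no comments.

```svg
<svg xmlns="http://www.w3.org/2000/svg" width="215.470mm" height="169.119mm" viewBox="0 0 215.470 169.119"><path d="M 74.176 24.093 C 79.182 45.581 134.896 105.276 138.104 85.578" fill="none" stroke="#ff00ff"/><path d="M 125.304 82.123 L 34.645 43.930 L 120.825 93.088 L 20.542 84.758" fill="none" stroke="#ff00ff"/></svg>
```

G21
G90
G0 X74.176 Y145.026
M3 S361
G1 X92.262 Y115.158 F3148
G1 X121.217 Y85.952
G1 X138.104 Y83.541
M5
G0 X125.304 Y86.996
M3 S361
G1 X34.645 Y125.189 F3148
G1 X120.825 Y76.031
G1 X20.542 Y84.361
M5

Since the viewBox matches the mm dimensions, user units are millimetres directly. The only transform is the Y-flip y_m = 169.119 − y_svg.

Shape 1 is a cubic bezier drawn with `<path>`. Its stroke #ff00ff means engrave at S361, F3148. After flipping Y the toolpath is (74.176,145.026) → (92.262,115.158) → (121.217,85.952) → (138.104,83.541).

Shape 2 is a open polyline drawn with `<path>`. Its stroke #ff00ff means engrave at S361, F3148. After flipping Y the toolpath is (125.304,86.996) → (34.645,125.189) → (120.825,76.031) → (20.542,84.361).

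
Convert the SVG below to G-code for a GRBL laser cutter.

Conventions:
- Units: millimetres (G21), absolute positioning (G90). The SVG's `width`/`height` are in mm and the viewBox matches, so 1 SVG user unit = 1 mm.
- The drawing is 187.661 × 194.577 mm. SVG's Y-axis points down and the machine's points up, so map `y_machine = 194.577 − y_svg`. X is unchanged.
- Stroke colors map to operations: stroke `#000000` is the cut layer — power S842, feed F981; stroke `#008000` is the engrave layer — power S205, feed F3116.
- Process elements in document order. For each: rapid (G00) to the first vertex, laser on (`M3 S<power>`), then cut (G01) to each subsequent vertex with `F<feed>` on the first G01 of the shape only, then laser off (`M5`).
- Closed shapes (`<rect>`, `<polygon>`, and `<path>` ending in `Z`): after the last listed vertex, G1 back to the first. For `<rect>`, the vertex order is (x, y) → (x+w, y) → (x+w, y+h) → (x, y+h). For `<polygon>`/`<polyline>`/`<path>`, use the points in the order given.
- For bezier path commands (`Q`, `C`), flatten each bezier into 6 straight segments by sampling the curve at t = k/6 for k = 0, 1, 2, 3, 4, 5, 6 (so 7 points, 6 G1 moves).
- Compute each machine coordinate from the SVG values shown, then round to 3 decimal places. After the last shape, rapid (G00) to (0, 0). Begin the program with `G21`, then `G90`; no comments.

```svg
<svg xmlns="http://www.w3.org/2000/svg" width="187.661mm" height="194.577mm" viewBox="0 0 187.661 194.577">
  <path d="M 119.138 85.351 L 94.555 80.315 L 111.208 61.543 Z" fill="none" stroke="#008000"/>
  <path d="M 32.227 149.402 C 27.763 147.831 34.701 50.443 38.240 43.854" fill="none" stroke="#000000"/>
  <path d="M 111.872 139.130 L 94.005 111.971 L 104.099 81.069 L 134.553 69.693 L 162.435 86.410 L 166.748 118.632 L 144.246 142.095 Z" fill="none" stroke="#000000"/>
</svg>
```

G21
G90
G00 X119.138 Y109.226
M3 S205
G01 X94.555 Y114.262 F3116
G01 X111.208 Y133.034
G01 X119.138 Y109.226
M5
G00 X32.227 Y45.175
M3 S842
G01 X30.877 Y53.081 F981
G01 X31.015 Y71.773
G01 X32.232 Y96.067
G01 X34.116 Y120.779
G01 X36.256 Y140.726
G01 X38.240 Y150.723
M5
G00 X111.872 Y55.447
M3 S842
G01 X94.005 Y82.606 F981
G01 X104.099 Y113.508
G01 X134.553 Y124.884
G01 X162.435 Y108.167
G01 X166.748 Y75.945
G01 X144.246 Y52.482
G01 X111.872 Y55.447
M5
G00 X0.000 Y0.000

1 u = 1 mm; y_m = 194.577 − y.

[1] `<path>` regular polygon, #008000→engrave S205 F3116: (119.138,109.226) → (94.555,114.262) → (111.208,133.034) → (119.138,109.226) (closed)

[2] `<path>` cubic bezier, #000000→cut S842 F981: (32.227,45.175) → (30.877,53.081) → (31.015,71.773) → (32.232,96.067) → (34.116,120.779) → (36.256,140.726) → (38.240,150.723)

[3] `<path>` regular polygon, #000000→cut S842 F981: (111.872,55.447) → (94.005,82.606) → (104.099,113.508) → (134.553,124.884) → (162.435,108.167) → (166.748,75.945) → (144.246,52.482) → (111.872,55.447) (closed)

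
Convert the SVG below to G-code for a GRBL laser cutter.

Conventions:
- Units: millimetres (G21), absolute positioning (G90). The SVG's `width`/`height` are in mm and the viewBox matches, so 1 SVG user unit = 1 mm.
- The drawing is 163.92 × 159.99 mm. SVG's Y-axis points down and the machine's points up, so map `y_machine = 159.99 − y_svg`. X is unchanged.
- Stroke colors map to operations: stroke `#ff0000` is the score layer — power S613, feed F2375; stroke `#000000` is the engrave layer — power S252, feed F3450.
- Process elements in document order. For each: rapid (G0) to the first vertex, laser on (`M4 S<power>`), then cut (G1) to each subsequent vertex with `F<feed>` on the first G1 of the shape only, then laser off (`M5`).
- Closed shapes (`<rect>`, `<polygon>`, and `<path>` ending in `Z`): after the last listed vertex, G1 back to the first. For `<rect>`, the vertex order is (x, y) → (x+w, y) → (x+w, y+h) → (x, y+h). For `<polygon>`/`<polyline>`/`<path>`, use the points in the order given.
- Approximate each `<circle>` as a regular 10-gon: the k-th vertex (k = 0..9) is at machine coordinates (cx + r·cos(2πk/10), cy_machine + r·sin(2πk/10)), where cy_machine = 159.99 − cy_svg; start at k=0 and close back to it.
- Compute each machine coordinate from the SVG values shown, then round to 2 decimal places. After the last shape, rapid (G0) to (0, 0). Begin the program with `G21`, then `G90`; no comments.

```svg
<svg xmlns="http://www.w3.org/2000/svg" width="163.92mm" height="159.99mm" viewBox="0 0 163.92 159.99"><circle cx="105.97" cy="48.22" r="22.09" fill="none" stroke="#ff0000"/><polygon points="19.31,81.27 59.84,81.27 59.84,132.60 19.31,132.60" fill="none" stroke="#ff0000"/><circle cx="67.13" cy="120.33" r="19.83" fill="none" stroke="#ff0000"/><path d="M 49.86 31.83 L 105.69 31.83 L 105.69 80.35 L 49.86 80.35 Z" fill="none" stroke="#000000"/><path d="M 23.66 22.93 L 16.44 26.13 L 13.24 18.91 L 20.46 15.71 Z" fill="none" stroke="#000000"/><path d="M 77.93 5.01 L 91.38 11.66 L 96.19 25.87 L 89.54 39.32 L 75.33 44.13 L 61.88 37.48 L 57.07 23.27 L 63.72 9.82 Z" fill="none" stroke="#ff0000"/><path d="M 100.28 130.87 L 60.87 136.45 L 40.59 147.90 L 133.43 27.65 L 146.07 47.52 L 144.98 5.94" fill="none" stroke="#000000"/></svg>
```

1 u = 1 mm; y_m = 159.99 − y.

[1] `<circle>` circle, #ff0000→score S613 F2375: (128.06,111.77) → (123.84,124.75) → (112.80,132.78) → (99.14,132.78) → (88.10,124.75) → (83.88,111.77) → (88.10,98.79) → (99.14,90.76) → (112.80,90.76) → (123.84,98.79) → (128.06,111.77) (closed)

[2] `<polygon>` rectangle, #ff0000→score S613 F2375: (19.31,78.72) → (59.84,78.72) → (59.84,27.39) → (19.31,27.39) → (19.31,78.72) (closed)

[3] `<circle>` circle, #ff0000→score S613 F2375: (86.96,39.66) → (83.17,51.32) → (73.26,58.52) → (61.00,58.52) → (51.09,51.32) → (47.30,39.66) → (51.09,28.00) → (61.00,20.80) → (73.26,20.80) → (83.17,28.00) → (86.96,39.66) (closed)

[4] `<path>` rectangle, #000000→engrave S252 F3450: (49.86,128.16) → (105.69,128.16) → (105.69,79.64) → (49.86,79.64) → (49.86,128.16) (closed)

[5] `<path>` regular polygon, #000000→engrave S252 F3450: (23.66,137.06) → (16.44,133.86) → (13.24,141.08) → (20.46,144.28) → (23.66,137.06) (closed)

[6] `<path>` regular polygon, #ff0000→score S613 F2375: (77.93,154.98) → (91.38,148.33) → (96.19,134.12) → (89.54,120.67) → (75.33,115.86) → (61.88,122.51) → (57.07,136.72) → (63.72,150.17) → (77.93,154.98) (closed)

[7] `<path>` open polyline, #000000→engrave S252 F3450: (100.28,29.12) → (60.87,23.54) → (40.59,12.09) → (133.43,132.34) → (146.07,112.47) → (144.98,154.05)

G21
G90
G0 X128.06 Y111.77
M4 S613
G1 X123.84 Y124.75 F2375
G1 X112.80 Y132.78
G1 X99.14 Y132.78
G1 X88.10 Y124.75
G1 X83.88 Y111.77
G1 X88.10 Y98.79
G1 X99.14 Y90.76
G1 X112.80 Y90.76
G1 X123.84 Y98.79
G1 X128.06 Y111.77
M5
G0 X19.31 Y78.72
M4 S613
G1 X59.84 Y78.72 F2375
G1 X59.84 Y27.39
G1 X19.31 Y27.39
G1 X19.31 Y78.72
M5
G0 X86.96 Y39.66
M4 S613
G1 X83.17 Y51.32 F2375
G1 X73.26 Y58.52
G1 X61.00 Y58.52
G1 X51.09 Y51.32
G1 X47.30 Y39.66
G1 X51.09 Y28.00
G1 X61.00 Y20.80
G1 X73.26 Y20.80
G1 X83.17 Y28.00
G1 X86.96 Y39.66
M5
G0 X49.86 Y128.16
M4 S252
G1 X105.69 Y128.16 F3450
G1 X105.69 Y79.64
G1 X49.86 Y79.64
G1 X49.86 Y128.16
M5
G0 X23.66 Y137.06
M4 S252
G1 X16.44 Y133.86 F3450
G1 X13.24 Y141.08
G1 X20.46 Y144.28
G1 X23.66 Y137.06
M5
G0 X77.93 Y154.98
M4 S613
G1 X91.38 Y148.33 F2375
G1 X96.19 Y134.12
G1 X89.54 Y120.67
G1 X75.33 Y115.86
G1 X61.88 Y122.51
G1 X57.07 Y136.72
G1 X63.72 Y150.17
G1 X77.93 Y154.98
M5
G0 X100.28 Y29.12
M4 S252
G1 X60.87 Y23.54 F3450
G1 X40.59 Y12.09
G1 X133.43 Y132.34
G1 X146.07 Y112.47
G1 X144.98 Y154.05
M5
G0 X0.00 Y0.00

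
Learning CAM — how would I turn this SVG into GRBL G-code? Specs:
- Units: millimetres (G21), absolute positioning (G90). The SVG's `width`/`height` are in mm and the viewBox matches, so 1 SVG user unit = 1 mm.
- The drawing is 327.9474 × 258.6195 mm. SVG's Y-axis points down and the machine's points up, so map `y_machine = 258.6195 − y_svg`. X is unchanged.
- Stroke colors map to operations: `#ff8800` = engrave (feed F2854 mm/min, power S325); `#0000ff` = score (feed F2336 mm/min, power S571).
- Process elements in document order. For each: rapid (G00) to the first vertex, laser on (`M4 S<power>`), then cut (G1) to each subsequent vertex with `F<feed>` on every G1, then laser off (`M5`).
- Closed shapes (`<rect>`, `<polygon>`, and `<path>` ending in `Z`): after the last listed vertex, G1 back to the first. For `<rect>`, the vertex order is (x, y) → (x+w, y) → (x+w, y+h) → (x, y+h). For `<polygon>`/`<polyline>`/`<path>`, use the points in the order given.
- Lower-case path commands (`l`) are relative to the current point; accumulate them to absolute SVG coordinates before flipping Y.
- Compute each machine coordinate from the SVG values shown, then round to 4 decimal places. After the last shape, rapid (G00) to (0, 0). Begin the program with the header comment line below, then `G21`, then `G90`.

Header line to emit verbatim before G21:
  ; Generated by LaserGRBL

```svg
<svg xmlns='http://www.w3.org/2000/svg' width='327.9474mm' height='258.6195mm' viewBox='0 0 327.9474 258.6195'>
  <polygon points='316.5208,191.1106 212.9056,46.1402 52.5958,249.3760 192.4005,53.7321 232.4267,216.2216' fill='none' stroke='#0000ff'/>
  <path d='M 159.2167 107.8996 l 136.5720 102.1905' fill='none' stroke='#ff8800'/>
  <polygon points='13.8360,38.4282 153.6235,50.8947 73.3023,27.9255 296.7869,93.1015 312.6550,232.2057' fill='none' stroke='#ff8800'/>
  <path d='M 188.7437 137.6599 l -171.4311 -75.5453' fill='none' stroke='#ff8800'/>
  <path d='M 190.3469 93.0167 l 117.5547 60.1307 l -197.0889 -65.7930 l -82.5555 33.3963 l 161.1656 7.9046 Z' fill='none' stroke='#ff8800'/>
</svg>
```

viewBox `0 0 327.9474 258.6195` with mm width/height → 1 unit = 1 mm. Flip: y_m = 258.6195 − y_svg.

**Shape 1** — `<polygon>` closed polygon, stroke `#0000ff` → score (S571, F2336). Machine vertices: (316.5208,67.5089) → (212.9056,212.4793) → (52.5958,9.2435) → (192.4005,204.8874) → (232.4267,42.3979) → (316.5208,67.5089). Closed: final G1 returns to the first vertex.

**Shape 2** — `<path>` line segment, stroke `#ff8800` → engrave (S325, F2854). Machine vertices: (159.2167,150.7199) → (295.7887,48.5294). Open path.

**Shape 3** — `<polygon>` closed polygon, stroke `#ff8800` → engrave (S325, F2854). Machine vertices: (13.8360,220.1913) → (153.6235,207.7248) → (73.3023,230.6940) → (296.7869,165.5180) → (312.6550,26.4138) → (13.8360,220.1913). Closed: final G1 returns to the first vertex.

**Shape 4** — `<path>` line segment, stroke `#ff8800` → engrave (S325, F2854). Machine vertices: (188.7437,120.9596) → (17.3126,196.5049). Open path.

**Shape 5** — `<path>` closed polygon, stroke `#ff8800` → engrave (S325, F2854). Machine vertices: (190.3469,165.6028) → (307.9016,105.4721) → (110.8127,171.2651) → (28.2572,137.8688) → (189.4228,129.9642) → (190.3469,165.6028). Closed: final G1 returns to the first vertex.

; Generated by LaserGRBL
G21
G90
G00 X316.5208 Y67.5089
M4 S571
G1 X212.9056 Y212.4793 F2336
G1 X52.5958 Y9.2435 F2336
G1 X192.4005 Y204.8874 F2336
G1 X232.4267 Y42.3979 F2336
G1 X316.5208 Y67.5089 F2336
M5
G00 X159.2167 Y150.7199
M4 S325
G1 X295.7887 Y48.5294 F2854
M5
G00 X13.8360 Y220.1913
M4 S325
G1 X153.6235 Y207.7248 F2854
G1 X73.3023 Y230.6940 F2854
G1 X296.7869 Y165.5180 F2854
G1 X312.6550 Y26.4138 F2854
G1 X13.8360 Y220.1913 F2854
M5
G00 X188.7437 Y120.9596
M4 S325
G1 X17.3126 Y196.5049 F2854
M5
G00 X190.3469 Y165.6028
M4 S325
G1 X307.9016 Y105.4721 F2854
G1 X110.8127 Y171.2651 F2854
G1 X28.2572 Y137.8688 F2854
G1 X189.4228 Y129.9642 F2854
G1 X190.3469 Y165.6028 F2854
M5
G00 X0.0000 Y0.0000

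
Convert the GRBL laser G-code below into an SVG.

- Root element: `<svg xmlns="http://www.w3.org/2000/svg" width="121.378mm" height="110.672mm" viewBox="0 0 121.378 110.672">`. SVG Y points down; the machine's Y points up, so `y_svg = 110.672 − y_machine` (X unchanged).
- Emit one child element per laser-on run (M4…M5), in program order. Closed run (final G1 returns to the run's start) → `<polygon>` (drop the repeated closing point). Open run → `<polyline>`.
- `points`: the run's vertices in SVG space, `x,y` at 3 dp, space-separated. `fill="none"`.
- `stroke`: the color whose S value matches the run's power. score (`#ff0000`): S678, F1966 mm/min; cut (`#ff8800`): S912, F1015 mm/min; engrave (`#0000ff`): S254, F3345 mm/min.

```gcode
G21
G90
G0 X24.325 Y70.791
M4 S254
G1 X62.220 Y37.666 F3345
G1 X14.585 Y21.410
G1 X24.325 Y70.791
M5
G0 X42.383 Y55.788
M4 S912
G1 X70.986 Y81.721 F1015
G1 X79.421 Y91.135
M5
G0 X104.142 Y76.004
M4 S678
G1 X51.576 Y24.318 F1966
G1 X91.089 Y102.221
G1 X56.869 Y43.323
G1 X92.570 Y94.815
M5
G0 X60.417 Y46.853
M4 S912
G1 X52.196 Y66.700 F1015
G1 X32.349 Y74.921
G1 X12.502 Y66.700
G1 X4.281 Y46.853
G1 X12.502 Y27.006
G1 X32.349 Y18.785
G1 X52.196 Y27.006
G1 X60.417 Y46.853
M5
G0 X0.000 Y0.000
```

<svg xmlns="http://www.w3.org/2000/svg" width="121.378mm" height="110.672mm" viewBox="0 0 121.378 110.672">
  <polygon points="24.325,39.881 62.220,73.006 14.585,89.262" fill="none" stroke="#0000ff"/>
  <polyline points="42.383,54.884 70.986,28.951 79.421,19.537" fill="none" stroke="#ff8800"/>
  <polyline points="104.142,34.668 51.576,86.354 91.089,8.451 56.869,67.349 92.570,15.857" fill="none" stroke="#ff0000"/>
  <polygon points="60.417,63.819 52.196,43.972 32.349,35.751 12.502,43.972 4.281,63.819 12.502,83.666 32.349,91.887 52.196,83.666" fill="none" stroke="#ff8800"/>
</svg>

Each laser-on run becomes one SVG element. Flip Y back into SVG space with y_svg = 110.672 − y_machine.

Run 1: the run's S254 means `#0000ff` (engrave). The run returns to its start, so emit a `<polygon>` with points (Y-flipped): 24.325,39.881 62.220,73.006 14.585,89.262.

Run 2: power S912 maps to stroke `#ff8800` (cut). The run is open, so emit a `<polyline>` with points (Y-flipped): 42.383,54.884 70.986,28.951 79.421,19.537.

Run 3: S678 ⇒ score layer `#ff0000`. The run is open, so emit a `<polyline>` with points (Y-flipped): 104.142,34.668 51.576,86.354 91.089,8.451 56.869,67.349 92.570,15.857.

Run 4: power S912 maps to stroke `#ff8800` (cut). The run returns to its start, so emit a `<polygon>` with points (Y-flipped): 60.417,63.819 52.196,43.972 32.349,35.751 12.502,43.972 4.281,63.819 12.502,83.666 32.349,91.887 52.196,83.666.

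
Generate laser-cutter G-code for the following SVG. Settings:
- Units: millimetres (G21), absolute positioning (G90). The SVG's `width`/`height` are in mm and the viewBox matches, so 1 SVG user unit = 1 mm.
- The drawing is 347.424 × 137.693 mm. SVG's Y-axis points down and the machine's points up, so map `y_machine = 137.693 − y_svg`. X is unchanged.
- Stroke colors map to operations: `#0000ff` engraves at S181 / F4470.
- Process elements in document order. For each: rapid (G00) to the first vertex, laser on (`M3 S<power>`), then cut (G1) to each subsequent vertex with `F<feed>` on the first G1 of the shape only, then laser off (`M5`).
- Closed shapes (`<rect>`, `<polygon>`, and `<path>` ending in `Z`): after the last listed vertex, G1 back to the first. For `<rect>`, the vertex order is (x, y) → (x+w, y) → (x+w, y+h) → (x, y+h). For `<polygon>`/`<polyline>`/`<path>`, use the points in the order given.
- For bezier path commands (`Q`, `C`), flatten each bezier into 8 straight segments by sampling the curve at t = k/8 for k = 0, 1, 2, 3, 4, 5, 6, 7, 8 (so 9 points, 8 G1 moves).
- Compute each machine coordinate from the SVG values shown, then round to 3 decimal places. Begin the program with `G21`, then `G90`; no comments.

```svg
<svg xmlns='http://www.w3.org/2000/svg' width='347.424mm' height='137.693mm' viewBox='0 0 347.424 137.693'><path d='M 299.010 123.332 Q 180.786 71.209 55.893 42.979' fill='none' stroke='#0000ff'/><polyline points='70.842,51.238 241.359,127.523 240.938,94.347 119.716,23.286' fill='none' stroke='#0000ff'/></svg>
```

G21
G90
G00 X299.010 Y14.361
M3 S181
G1 X269.350 Y27.018 F4470
G1 X239.481 Y38.929
G1 X209.404 Y50.093
G1 X179.119 Y60.511
G1 X148.625 Y70.182
G1 X117.923 Y79.106
G1 X87.012 Y87.283
G1 X55.893 Y94.714
M5
G00 X70.842 Y86.455
M3 S181
G1 X241.359 Y10.170 F4470
G1 X240.938 Y43.346
G1 X119.716 Y114.407
M5

1 u = 1 mm; y_m = 137.693 − y.

[1] `<path>` quadratic bezier, #0000ff→engrave S181 F4470: (299.010,14.361) → (269.350,27.018) → (239.481,38.929) → (209.404,50.093) → (179.119,60.511) → (148.625,70.182) → (117.923,79.106) → (87.012,87.283) → (55.893,94.714)

[2] `<polyline>` open polyline, #0000ff→engrave S181 F4470: (70.842,86.455) → (241.359,10.170) → (240.938,43.346) → (119.716,114.407)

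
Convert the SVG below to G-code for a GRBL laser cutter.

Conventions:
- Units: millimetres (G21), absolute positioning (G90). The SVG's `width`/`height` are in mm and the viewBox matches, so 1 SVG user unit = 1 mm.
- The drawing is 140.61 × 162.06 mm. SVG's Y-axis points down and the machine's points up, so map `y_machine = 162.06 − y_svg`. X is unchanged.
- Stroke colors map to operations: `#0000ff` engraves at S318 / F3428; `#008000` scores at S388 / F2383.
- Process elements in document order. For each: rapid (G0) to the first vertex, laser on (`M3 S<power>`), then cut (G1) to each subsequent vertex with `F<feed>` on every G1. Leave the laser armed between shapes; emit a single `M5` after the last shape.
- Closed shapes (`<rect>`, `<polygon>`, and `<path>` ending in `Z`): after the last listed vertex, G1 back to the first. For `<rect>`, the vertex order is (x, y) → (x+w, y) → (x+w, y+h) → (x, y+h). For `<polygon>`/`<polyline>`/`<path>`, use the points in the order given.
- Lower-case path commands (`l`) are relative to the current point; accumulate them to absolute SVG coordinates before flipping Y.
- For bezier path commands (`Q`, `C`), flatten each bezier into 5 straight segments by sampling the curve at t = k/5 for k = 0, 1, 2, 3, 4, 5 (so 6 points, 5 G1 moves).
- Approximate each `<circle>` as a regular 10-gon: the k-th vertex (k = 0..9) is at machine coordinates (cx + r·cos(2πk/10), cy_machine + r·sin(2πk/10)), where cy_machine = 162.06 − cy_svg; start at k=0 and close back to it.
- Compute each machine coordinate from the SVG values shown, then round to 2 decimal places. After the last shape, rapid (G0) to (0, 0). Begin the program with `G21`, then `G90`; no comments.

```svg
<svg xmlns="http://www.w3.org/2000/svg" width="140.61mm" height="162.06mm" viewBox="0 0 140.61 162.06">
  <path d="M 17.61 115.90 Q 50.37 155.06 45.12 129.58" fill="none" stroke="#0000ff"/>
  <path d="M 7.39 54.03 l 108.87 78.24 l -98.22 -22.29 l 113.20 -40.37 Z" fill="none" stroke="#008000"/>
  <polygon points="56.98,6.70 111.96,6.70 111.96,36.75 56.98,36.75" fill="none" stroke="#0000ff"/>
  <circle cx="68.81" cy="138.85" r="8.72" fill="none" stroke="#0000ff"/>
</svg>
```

1 u = 1 mm; y_m = 162.06 − y.

[1] `<path>` quadratic bezier, #0000ff→engrave S318 F3428: (17.61,46.16) → (29.19,33.08) → (37.74,25.17) → (43.24,22.44) → (45.70,24.87) → (45.12,32.48)

[2] `<path>` closed polygon, #008000→score S388 F2383: (7.39,108.03) → (116.26,29.79) → (18.04,52.08) → (131.24,92.45) → (7.39,108.03) (closed)

[3] `<polygon>` rectangle, #0000ff→engrave S318 F3428: (56.98,155.36) → (111.96,155.36) → (111.96,125.31) → (56.98,125.31) → (56.98,155.36) (closed)

[4] `<circle>` circle, #0000ff→engrave S318 F3428: (77.53,23.21) → (75.86,28.34) → (71.50,31.50) → (66.12,31.50) → (61.76,28.34) → (60.09,23.21) → (61.76,18.08) → (66.12,14.92) → (71.50,14.92) → (75.86,18.08) → (77.53,23.21) (closed)

G21
G90
G0 X17.61 Y46.16
M3 S318
G1 X29.19 Y33.08 F3428
G1 X37.74 Y25.17 F3428
G1 X43.24 Y22.44 F3428
G1 X45.70 Y24.87 F3428
G1 X45.12 Y32.48 F3428
G0 X7.39 Y108.03
M3 S388
G1 X116.26 Y29.79 F2383
G1 X18.04 Y52.08 F2383
G1 X131.24 Y92.45 F2383
G1 X7.39 Y108.03 F2383
G0 X56.98 Y155.36
M3 S318
G1 X111.96 Y155.36 F3428
G1 X111.96 Y125.31 F3428
G1 X56.98 Y125.31 F3428
G1 X56.98 Y155.36 F3428
G0 X77.53 Y23.21
M3 S318
G1 X75.86 Y28.34 F3428
G1 X71.50 Y31.50 F3428
G1 X66.12 Y31.50 F3428
G1 X61.76 Y28.34 F3428
G1 X60.09 Y23.21 F3428
G1 X61.76 Y18.08 F3428
G1 X66.12 Y14.92 F3428
G1 X71.50 Y14.92 F3428
G1 X75.86 Y18.08 F3428
G1 X77.53 Y23.21 F3428
M5
G0 X0.00 Y0.00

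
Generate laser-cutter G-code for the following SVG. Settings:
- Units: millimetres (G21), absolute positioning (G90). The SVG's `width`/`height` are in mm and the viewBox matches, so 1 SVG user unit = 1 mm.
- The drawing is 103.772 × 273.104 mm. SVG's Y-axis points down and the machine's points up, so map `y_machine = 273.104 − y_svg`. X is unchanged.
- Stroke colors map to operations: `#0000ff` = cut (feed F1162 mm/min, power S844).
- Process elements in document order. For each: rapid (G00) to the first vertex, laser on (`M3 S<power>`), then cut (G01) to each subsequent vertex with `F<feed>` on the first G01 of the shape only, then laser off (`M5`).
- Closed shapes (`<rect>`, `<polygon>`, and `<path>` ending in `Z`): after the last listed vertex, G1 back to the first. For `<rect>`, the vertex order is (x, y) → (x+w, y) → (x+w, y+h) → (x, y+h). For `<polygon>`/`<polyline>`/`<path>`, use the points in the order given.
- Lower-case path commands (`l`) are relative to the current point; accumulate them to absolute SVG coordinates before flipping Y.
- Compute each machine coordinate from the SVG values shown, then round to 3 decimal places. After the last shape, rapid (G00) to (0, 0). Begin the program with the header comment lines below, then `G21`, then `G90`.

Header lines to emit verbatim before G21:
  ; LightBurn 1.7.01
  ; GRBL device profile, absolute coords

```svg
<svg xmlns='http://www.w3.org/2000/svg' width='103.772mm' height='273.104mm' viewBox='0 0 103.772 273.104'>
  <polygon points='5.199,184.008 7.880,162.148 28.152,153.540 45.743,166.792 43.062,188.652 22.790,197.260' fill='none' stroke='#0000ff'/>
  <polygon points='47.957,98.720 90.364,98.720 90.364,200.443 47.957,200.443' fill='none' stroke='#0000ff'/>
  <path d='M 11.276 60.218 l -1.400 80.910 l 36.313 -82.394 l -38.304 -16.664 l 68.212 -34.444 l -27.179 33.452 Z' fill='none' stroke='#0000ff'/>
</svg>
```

; LightBurn 1.7.01
; GRBL device profile, absolute coords
G21
G90
G00 X5.199 Y89.096
M3 S844
G01 X7.880 Y110.956 F1162
G01 X28.152 Y119.564
G01 X45.743 Y106.312
G01 X43.062 Y84.452
G01 X22.790 Y75.844
G01 X5.199 Y89.096
M5
G00 X47.957 Y174.384
M3 S844
G01 X90.364 Y174.384 F1162
G01 X90.364 Y72.661
G01 X47.957 Y72.661
G01 X47.957 Y174.384
M5
G00 X11.276 Y212.886
M3 S844
G01 X9.876 Y131.976 F1162
G01 X46.189 Y214.370
G01 X7.885 Y231.034
G01 X76.097 Y265.478
G01 X48.918 Y232.026
G01 X11.276 Y212.886
M5
G00 X0.000 Y0.000

Since the viewBox matches the mm dimensions, user units are millimetres directly. The only transform is the Y-flip y_m = 273.104 − y_svg.

Shape 1 is a regular polygon drawn with `<polygon>`. Its stroke #0000ff means cut at S844, F1162. After flipping Y the toolpath is (5.199,89.096) → (7.880,110.956) → (28.152,119.564) → (45.743,106.312) → (43.062,84.452) → (22.790,75.844) → (5.199,89.096), returning to the start.

Shape 2 is a rectangle drawn with `<polygon>`. Its stroke #0000ff means cut at S844, F1162. After flipping Y the toolpath is (47.957,174.384) → (90.364,174.384) → (90.364,72.661) → (47.957,72.661) → (47.957,174.384), returning to the start.

Shape 3 is a closed polygon drawn with `<path>`. Its stroke #0000ff means cut at S844, F1162. After flipping Y the toolpath is (11.276,212.886) → (9.876,131.976) → (46.189,214.370) → (7.885,231.034) → (76.097,265.478) → (48.918,232.026) → (11.276,212.886), returning to the start.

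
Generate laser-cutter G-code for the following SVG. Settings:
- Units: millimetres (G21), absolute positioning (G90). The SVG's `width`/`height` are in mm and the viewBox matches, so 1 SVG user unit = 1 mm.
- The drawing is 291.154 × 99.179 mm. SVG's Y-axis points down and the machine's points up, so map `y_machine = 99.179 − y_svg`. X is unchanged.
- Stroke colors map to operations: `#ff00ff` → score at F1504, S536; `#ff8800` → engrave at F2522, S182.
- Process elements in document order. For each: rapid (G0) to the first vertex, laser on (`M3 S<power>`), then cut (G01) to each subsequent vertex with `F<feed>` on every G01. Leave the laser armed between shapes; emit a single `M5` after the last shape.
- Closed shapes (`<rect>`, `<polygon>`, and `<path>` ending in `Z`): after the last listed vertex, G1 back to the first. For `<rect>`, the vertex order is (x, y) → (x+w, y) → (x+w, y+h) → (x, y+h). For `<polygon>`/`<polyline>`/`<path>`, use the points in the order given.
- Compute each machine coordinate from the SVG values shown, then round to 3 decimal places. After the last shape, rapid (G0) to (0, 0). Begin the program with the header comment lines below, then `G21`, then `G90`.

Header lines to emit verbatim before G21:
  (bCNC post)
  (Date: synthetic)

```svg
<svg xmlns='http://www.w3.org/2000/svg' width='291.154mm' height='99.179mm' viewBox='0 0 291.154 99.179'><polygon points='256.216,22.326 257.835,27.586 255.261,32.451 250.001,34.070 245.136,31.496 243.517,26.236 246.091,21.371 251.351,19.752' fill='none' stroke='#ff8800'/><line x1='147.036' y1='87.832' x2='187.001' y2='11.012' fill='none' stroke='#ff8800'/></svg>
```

viewBox `0 0 291.154 99.179` with mm width/height → 1 unit = 1 mm. Flip: y_m = 99.179 − y_svg.

**Shape 1** — `<polygon>` regular polygon, stroke `#ff8800` → engrave (S182, F2522). Machine vertices: (256.216,76.853) → (257.835,71.593) → (255.261,66.728) → (250.001,65.109) → (245.136,67.683) → (243.517,72.943) → (246.091,77.808) → (251.351,79.427) → (256.216,76.853). Closed: final G1 returns to the first vertex.

**Shape 2** — `<line>` line segment, stroke `#ff8800` → engrave (S182, F2522). Machine vertices: (147.036,11.347) → (187.001,88.167). Open path.

(bCNC post)
(Date: synthetic)
G21
G90
G0 X256.216 Y76.853
M3 S182
G01 X257.835 Y71.593 F2522
G01 X255.261 Y66.728 F2522
G01 X250.001 Y65.109 F2522
G01 X245.136 Y67.683 F2522
G01 X243.517 Y72.943 F2522
G01 X246.091 Y77.808 F2522
G01 X251.351 Y79.427 F2522
G01 X256.216 Y76.853 F2522
G0 X147.036 Y11.347
M3 S182
G01 X187.001 Y88.167 F2522
M5
G0 X0.000 Y0.000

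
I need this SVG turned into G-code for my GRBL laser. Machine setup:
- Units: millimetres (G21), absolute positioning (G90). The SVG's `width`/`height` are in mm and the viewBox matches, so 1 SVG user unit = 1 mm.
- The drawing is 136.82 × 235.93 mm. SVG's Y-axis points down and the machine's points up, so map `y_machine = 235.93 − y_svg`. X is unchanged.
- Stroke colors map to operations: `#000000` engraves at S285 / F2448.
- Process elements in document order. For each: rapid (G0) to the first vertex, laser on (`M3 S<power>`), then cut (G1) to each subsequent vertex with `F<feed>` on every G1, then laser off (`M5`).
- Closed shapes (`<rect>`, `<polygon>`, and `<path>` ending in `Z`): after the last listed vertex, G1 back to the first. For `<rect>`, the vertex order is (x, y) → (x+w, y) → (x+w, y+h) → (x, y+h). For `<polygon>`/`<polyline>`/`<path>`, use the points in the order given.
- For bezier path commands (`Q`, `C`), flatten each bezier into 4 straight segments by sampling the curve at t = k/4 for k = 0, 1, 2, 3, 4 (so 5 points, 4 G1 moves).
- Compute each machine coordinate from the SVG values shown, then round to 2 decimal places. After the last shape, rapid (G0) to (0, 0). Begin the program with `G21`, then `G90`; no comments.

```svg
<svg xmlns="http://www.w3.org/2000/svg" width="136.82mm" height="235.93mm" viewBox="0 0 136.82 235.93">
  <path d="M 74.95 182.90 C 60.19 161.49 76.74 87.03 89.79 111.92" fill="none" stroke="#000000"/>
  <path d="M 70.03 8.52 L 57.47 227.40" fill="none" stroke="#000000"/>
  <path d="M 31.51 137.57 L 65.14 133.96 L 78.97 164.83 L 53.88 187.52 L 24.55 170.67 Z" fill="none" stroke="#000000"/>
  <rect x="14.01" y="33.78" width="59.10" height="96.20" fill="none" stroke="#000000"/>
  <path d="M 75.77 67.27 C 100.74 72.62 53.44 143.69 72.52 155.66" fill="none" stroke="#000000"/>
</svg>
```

G21
G90
G0 X74.95 Y53.03
M3 S285
G1 X69.21 Y76.65 F2448
G1 X71.94 Y105.88 F2448
G1 X79.89 Y126.43 F2448
G1 X89.79 Y124.01 F2448
M5
G0 X70.03 Y227.41
M3 S285
G1 X57.47 Y8.53 F2448
M5
G0 X31.51 Y98.36
M3 S285
G1 X65.14 Y101.97 F2448
G1 X78.97 Y71.10 F2448
G1 X53.88 Y48.41 F2448
G1 X24.55 Y65.26 F2448
G1 X31.51 Y98.36 F2448
M5
G0 X14.01 Y202.15
M3 S285
G1 X73.11 Y202.15 F2448
G1 X73.11 Y105.95 F2448
G1 X14.01 Y105.95 F2448
G1 X14.01 Y202.15 F2448
M5
G0 X75.77 Y168.66
M3 S285
G1 X83.11 Y154.28 F2448
G1 X76.35 Y126.95 F2448
G1 X68.49 Y98.38 F2448
G1 X72.52 Y80.27 F2448
M5
G0 X0.00 Y0.00

1 u = 1 mm; y_m = 235.93 − y.

[1] `<path>` cubic bezier, #000000→engrave S285 F2448: (74.95,53.03) → (69.21,76.65) → (71.94,105.88) → (79.89,126.43) → (89.79,124.01)

[2] `<path>` line segment, #000000→engrave S285 F2448: (70.03,227.41) → (57.47,8.53)

[3] `<path>` regular polygon, #000000→engrave S285 F2448: (31.51,98.36) → (65.14,101.97) → (78.97,71.10) → (53.88,48.41) → (24.55,65.26) → (31.51,98.36) (closed)

[4] `<rect>` rectangle, #000000→engrave S285 F2448: (14.01,202.15) → (73.11,202.15) → (73.11,105.95) → (14.01,105.95) → (14.01,202.15) (closed)

[5] `<path>` cubic bezier, #000000→engrave S285 F2448: (75.77,168.66) → (83.11,154.28) → (76.35,126.95) → (68.49,98.38) → (72.52,80.27)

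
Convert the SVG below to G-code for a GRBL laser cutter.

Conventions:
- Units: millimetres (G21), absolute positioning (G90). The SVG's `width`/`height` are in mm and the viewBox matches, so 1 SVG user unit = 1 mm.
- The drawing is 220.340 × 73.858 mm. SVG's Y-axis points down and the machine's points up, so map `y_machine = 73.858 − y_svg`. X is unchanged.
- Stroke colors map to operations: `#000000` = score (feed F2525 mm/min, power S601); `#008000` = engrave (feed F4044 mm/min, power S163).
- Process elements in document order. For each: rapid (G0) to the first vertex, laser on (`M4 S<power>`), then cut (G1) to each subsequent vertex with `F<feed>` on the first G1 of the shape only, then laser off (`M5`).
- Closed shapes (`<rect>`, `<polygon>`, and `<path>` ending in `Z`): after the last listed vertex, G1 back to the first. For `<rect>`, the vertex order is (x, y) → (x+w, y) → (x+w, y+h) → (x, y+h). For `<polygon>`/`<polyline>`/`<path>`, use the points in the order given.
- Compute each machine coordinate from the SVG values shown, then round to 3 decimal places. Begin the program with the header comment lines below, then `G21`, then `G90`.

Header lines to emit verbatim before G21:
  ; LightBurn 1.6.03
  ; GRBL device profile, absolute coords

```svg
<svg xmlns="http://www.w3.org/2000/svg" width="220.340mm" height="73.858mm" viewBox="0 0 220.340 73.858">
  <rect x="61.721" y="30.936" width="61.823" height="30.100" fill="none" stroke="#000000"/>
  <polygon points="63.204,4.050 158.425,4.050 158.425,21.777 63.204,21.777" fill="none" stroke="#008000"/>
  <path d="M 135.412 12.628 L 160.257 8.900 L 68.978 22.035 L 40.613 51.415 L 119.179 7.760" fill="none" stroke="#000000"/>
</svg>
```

viewBox `0 0 220.340 73.858` with mm width/height → 1 unit = 1 mm. Flip: y_m = 73.858 − y_svg.

**Shape 1** — `<rect>` rectangle, stroke `#000000` → score (S601, F2525). Machine vertices: (61.721,42.922) → (123.544,42.922) → (123.544,12.822) → (61.721,12.822) → (61.721,42.922). Closed: final G1 returns to the first vertex.

**Shape 2** — `<polygon>` rectangle, stroke `#008000` → engrave (S163, F4044). Machine vertices: (63.204,69.808) → (158.425,69.808) → (158.425,52.081) → (63.204,52.081) → (63.204,69.808). Closed: final G1 returns to the first vertex.

**Shape 3** — `<path>` open polyline, stroke `#000000` → score (S601, F2525). Machine vertices: (135.412,61.230) → (160.257,64.958) → (68.978,51.823) → (40.613,22.443) → (119.179,66.098). Open path.

; LightBurn 1.6.03
; GRBL device profile, absolute coords
G21
G90
G0 X61.721 Y42.922
M4 S601
G1 X123.544 Y42.922 F2525
G1 X123.544 Y12.822
G1 X61.721 Y12.822
G1 X61.721 Y42.922
M5
G0 X63.204 Y69.808
M4 S163
G1 X158.425 Y69.808 F4044
G1 X158.425 Y52.081
G1 X63.204 Y52.081
G1 X63.204 Y69.808
M5
G0 X135.412 Y61.230
M4 S601
G1 X160.257 Y64.958 F2525
G1 X68.978 Y51.823
G1 X40.613 Y22.443
G1 X119.179 Y66.098
M5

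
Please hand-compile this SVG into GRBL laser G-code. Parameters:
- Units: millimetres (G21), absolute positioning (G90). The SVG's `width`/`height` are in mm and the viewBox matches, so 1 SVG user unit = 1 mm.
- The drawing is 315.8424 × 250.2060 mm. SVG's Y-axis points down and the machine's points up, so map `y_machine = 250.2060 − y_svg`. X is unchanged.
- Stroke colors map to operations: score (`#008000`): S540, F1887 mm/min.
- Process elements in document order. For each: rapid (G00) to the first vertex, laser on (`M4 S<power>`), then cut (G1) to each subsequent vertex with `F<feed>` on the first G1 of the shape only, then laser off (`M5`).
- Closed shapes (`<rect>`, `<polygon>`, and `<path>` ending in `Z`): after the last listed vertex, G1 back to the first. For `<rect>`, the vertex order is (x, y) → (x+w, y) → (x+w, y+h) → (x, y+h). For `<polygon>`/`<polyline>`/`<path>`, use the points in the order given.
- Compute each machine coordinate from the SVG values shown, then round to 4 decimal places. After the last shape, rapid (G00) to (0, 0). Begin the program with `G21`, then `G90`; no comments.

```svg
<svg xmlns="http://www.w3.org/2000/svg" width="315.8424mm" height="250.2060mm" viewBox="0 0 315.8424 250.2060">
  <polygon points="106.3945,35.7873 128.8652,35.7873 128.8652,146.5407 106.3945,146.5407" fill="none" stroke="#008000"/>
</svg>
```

viewBox `0 0 315.8424 250.2060` with mm width/height → 1 unit = 1 mm. Flip: y_m = 250.2060 − y_svg.

**Shape 1** — `<polygon>` rectangle, stroke `#008000` → score (S540, F1887). Machine vertices: (106.3945,214.4187) → (128.8652,214.4187) → (128.8652,103.6653) → (106.3945,103.6653) → (106.3945,214.4187). Closed: final G1 returns to the first vertex.

G21
G90
G00 X106.3945 Y214.4187
M4 S540
G1 X128.8652 Y214.4187 F1887
G1 X128.8652 Y103.6653
G1 X106.3945 Y103.6653
G1 X106.3945 Y214.4187
M5
G00 X0.0000 Y0.0000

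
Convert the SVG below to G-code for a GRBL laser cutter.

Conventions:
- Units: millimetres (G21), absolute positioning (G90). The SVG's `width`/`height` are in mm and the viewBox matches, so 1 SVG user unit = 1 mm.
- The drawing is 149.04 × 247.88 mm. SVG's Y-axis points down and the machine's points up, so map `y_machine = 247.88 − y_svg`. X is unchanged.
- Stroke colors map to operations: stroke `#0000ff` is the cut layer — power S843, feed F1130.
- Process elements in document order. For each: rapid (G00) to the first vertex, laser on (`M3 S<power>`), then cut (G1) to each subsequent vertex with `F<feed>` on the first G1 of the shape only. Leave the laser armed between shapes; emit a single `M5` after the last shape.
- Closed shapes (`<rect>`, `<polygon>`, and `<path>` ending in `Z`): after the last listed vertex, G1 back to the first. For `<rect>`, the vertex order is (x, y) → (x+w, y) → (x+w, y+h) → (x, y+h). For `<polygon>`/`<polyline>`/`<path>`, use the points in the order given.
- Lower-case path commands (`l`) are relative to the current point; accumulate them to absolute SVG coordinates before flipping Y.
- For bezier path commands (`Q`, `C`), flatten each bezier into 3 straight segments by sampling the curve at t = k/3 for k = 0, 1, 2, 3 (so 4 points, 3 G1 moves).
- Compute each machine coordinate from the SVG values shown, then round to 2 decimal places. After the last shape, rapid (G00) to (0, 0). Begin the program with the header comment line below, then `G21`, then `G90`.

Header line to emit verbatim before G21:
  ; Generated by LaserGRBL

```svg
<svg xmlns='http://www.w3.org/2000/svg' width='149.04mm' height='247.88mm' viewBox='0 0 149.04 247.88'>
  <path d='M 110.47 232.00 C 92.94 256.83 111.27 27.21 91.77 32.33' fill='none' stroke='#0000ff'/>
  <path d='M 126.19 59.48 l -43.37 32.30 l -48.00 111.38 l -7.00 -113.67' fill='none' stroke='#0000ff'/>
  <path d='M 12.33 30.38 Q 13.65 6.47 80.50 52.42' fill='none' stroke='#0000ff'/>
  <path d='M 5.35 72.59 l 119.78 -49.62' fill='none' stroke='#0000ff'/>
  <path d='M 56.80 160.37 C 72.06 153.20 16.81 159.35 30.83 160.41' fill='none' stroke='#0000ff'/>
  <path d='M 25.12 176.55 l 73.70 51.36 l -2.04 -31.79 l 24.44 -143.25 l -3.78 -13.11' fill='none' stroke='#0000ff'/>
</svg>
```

1 u = 1 mm; y_m = 247.88 − y.

[1] `<path>` cubic bezier, #0000ff→cut S843 F1130: (110.47,15.88) → (102.16,57.75) → (101.39,160.54) → (91.77,215.55)

[2] `<path>` open polyline, #0000ff→cut S843 F1130: (126.19,188.40) → (82.82,156.10) → (34.82,44.72) → (27.82,158.39)

[3] `<path>` quadratic bezier, #0000ff→cut S843 F1130: (12.33,217.50) → (20.49,225.68) → (43.21,218.33) → (80.50,195.46)

[4] `<path>` line segment, #0000ff→cut S843 F1130: (5.35,175.29) → (125.13,224.91)

[5] `<path>` cubic bezier, #0000ff→cut S843 F1130: (56.80,87.51) → (53.73,90.92) → (34.72,89.54) → (30.83,87.47)

[6] `<path>` open polyline, #0000ff→cut S843 F1130: (25.12,71.33) → (98.82,19.97) → (96.78,51.76) → (121.22,195.01) → (117.44,208.12)

; Generated by LaserGRBL
G21
G90
G00 X110.47 Y15.88
M3 S843
G1 X102.16 Y57.75 F1130
G1 X101.39 Y160.54
G1 X91.77 Y215.55
G00 X126.19 Y188.40
M3 S843
G1 X82.82 Y156.10 F1130
G1 X34.82 Y44.72
G1 X27.82 Y158.39
G00 X12.33 Y217.50
M3 S843
G1 X20.49 Y225.68 F1130
G1 X43.21 Y218.33
G1 X80.50 Y195.46
G00 X5.35 Y175.29
M3 S843
G1 X125.13 Y224.91 F1130
G00 X56.80 Y87.51
M3 S843
G1 X53.73 Y90.92 F1130
G1 X34.72 Y89.54
G1 X30.83 Y87.47
G00 X25.12 Y71.33
M3 S843
G1 X98.82 Y19.97 F1130
G1 X96.78 Y51.76
G1 X121.22 Y195.01
G1 X117.44 Y208.12
M5
G00 X0.00 Y0.00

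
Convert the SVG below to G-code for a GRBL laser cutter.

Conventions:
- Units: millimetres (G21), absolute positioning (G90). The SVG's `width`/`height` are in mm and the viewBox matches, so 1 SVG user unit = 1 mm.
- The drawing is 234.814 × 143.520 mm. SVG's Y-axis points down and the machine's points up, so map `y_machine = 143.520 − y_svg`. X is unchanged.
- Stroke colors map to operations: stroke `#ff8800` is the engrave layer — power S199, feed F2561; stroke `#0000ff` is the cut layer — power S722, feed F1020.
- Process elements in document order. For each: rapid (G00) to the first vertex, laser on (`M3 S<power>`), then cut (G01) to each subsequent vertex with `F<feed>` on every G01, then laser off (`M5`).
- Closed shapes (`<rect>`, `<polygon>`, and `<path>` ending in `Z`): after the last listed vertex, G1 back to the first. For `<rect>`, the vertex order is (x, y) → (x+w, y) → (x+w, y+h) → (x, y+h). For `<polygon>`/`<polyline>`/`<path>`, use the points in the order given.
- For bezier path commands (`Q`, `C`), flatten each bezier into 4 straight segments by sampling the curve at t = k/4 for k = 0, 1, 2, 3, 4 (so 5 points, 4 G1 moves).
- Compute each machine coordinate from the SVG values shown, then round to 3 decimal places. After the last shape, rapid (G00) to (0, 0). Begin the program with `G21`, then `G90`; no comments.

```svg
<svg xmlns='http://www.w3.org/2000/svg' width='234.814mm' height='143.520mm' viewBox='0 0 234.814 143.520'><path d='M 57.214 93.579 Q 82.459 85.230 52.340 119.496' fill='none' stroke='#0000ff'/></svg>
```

Since the viewBox matches the mm dimensions, user units are millimetres directly. The only transform is the Y-flip y_m = 143.520 − y_svg.

Shape 1 is a quadratic bezier drawn with `<path>`. Its stroke #0000ff means cut at S722, F1020. After flipping Y the toolpath is (57.214,49.941) → (66.376,51.452) → (68.618,47.636) → (63.939,38.494) → (52.340,24.024).

G21
G90
G00 X57.214 Y49.941
M3 S722
G01 X66.376 Y51.452 F1020
G01 X68.618 Y47.636 F1020
G01 X63.939 Y38.494 F1020
G01 X52.340 Y24.024 F1020
M5
G00 X0.000 Y0.000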